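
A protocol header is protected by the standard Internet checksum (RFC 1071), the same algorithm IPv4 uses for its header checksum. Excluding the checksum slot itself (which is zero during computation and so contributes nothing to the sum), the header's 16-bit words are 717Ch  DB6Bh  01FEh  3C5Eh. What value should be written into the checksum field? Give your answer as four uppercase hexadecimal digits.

One's-complement addition (fold any carry out of bit 15 back into bit 0):
  0x717C + 0xDB6B = 0x14CE7 → wrap carry → 0x4CE8
  0x4CE8 + 0x01FE = 0x04EE6
  0x4EE6 + 0x3C5E = 0x08B44
One's-complement sum = 0x8B44.
Checksum = ~0x8B44 & 0xFFFF = 0x74BB.

74BB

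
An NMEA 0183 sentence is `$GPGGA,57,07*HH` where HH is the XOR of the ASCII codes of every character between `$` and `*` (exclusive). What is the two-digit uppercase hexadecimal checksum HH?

XOR the ASCII codes of the payload characters:
  'G' = 0x47 → acc = 0x47
  'P' = 0x50 → acc = 0x17
  'G' = 0x47 → acc = 0x50
  'G' = 0x47 → acc = 0x17
  'A' = 0x41 → acc = 0x56
  ',' = 0x2C → acc = 0x7A
  '5' = 0x35 → acc = 0x4F
  '7' = 0x37 → acc = 0x78
  ',' = 0x2C → acc = 0x54
  '0' = 0x30 → acc = 0x64
  '7' = 0x37 → acc = 0x53
Checksum = 0x53.

53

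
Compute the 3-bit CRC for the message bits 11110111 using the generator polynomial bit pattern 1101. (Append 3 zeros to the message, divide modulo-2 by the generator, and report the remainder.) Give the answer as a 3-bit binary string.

Append 3 zeros: 11110111000. Divide by 1101 (XOR where the leading bit is 1):
  pos 0: 1111 XOR 1101 = 0010
  pos 2: 1001 XOR 1101 = 0100
  pos 3: 1001 XOR 1101 = 0100
  pos 4: 1001 XOR 1101 = 0100
  pos 5: 1000 XOR 1101 = 0101
  pos 6: 1010 XOR 1101 = 0111
  pos 7: 1110 XOR 1101 = 0011
Remainder (last 3 bits) = 011. This is the CRC / FCS.

011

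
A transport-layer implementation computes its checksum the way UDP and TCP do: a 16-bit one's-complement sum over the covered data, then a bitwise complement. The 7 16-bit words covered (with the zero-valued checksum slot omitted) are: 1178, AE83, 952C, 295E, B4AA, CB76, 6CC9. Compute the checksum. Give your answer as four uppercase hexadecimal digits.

One's-complement addition (fold any carry out of bit 15 back into bit 0):
  0x1178 + 0xAE83 = 0x0BFFB
  0xBFFB + 0x952C = 0x15527 → wrap carry → 0x5528
  0x5528 + 0x295E = 0x07E86
  0x7E86 + 0xB4AA = 0x13330 → wrap carry → 0x3331
  0x3331 + 0xCB76 = 0x0FEA7
  0xFEA7 + 0x6CC9 = 0x16B70 → wrap carry → 0x6B71
One's-complement sum = 0x6B71.
Checksum = ~0x6B71 & 0xFFFF = 0x948E.

948E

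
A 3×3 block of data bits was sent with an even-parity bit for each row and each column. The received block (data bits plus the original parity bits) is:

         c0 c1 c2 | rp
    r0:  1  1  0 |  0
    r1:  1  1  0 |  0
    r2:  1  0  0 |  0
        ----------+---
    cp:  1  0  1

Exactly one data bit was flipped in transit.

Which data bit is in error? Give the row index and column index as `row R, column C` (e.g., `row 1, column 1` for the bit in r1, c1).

row 2, column 2

Recompute each row's even parity and compare to rp:
  r0: data parity 0, sent rp 0 → ok
  r1: data parity 0, sent rp 0 → ok
  r2: data parity 1, sent rp 0 → mismatch
Recompute each column's even parity and compare to cp:
  c0: data parity 1, sent cp 1 → ok
  c1: data parity 0, sent cp 0 → ok
  c2: data parity 0, sent cp 1 → mismatch
Exactly one row (r2) and one column (c2) fail → the flipped bit is at their intersection.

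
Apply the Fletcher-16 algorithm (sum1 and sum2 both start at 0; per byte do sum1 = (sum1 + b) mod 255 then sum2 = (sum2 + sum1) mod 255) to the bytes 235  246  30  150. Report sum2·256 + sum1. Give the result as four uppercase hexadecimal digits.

Running sums (mod 255):
  after byte 0 (235): sum1=235, sum2=235
  after byte 1 (246): sum1=226, sum2=206
  after byte 2 (30): sum1=1, sum2=207
  after byte 3 (150): sum1=151, sum2=103
Checksum = sum2·256 + sum1 = 103·256 + 151 = 26519 = 0x6797.

6797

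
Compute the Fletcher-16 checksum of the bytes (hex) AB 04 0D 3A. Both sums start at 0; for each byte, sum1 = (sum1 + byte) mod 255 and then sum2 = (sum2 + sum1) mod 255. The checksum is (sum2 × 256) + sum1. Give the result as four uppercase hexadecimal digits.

Running sums (mod 255):
  after byte 0 (AB): sum1=171, sum2=171
  after byte 1 (04): sum1=175, sum2=91
  after byte 2 (0D): sum1=188, sum2=24
  after byte 3 (3A): sum1=246, sum2=15
Checksum = sum2·256 + sum1 = 15·256 + 246 = 4086 = 0x0FF6.

0FF6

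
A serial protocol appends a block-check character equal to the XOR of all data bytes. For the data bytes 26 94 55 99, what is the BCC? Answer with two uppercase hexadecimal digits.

XOR the bytes together:
  start with 0x26
  0x26 ⊕ 0x94 = 0xB2
  0xB2 ⊕ 0x55 = 0xE7
  0xE7 ⊕ 0x99 = 0x7E

7E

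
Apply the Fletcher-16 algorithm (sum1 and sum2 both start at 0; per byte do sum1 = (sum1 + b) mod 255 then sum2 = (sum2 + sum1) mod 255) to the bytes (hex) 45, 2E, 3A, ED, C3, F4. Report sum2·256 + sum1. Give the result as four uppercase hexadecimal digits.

Running sums (mod 255):
  after byte 0 (45): sum1=69, sum2=69
  after byte 1 (2E): sum1=115, sum2=184
  after byte 2 (3A): sum1=173, sum2=102
  after byte 3 (ED): sum1=155, sum2=2
  after byte 4 (C3): sum1=95, sum2=97
  after byte 5 (F4): sum1=84, sum2=181
Checksum = sum2·256 + sum1 = 181·256 + 84 = 46420 = 0xB554.

B554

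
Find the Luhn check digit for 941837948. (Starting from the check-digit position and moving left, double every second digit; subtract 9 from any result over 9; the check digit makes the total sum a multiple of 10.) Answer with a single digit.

Partial digits right→left: 8 4 9 7 3 8 1 4 9
Double every second digit counting from the check-digit position (so the 1st, 3rd, 5th, ... of the partial from the right).
  doubled (with −9 where >9): 7 9 6 2 9 → sum 33
  kept as-is: 4 7 8 4 → sum 23
Total = 33 + 23 = 56.
Check digit = (10 − (56 mod 10)) mod 10 = 4.

4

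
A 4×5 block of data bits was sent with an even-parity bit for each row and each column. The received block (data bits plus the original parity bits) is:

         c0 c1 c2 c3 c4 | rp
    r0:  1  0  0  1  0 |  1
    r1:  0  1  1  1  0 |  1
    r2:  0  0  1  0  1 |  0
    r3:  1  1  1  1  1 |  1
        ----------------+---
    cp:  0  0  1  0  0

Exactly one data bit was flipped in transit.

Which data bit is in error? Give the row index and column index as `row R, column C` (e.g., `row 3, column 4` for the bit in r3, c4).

Recompute each row's even parity and compare to rp:
  r0: data parity 0, sent rp 1 → mismatch
  r1: data parity 1, sent rp 1 → ok
  r2: data parity 0, sent rp 0 → ok
  r3: data parity 1, sent rp 1 → ok
Recompute each column's even parity and compare to cp:
  c0: data parity 0, sent cp 0 → ok
  c1: data parity 0, sent cp 0 → ok
  c2: data parity 1, sent cp 1 → ok
  c3: data parity 1, sent cp 0 → mismatch
  c4: data parity 0, sent cp 0 → ok
Exactly one row (r0) and one column (c3) fail → the flipped bit is at their intersection.

row 0, column 3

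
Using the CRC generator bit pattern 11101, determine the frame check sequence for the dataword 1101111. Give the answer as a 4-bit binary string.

1001

Append 4 zeros: 11011110000. Divide by 11101 (XOR where the leading bit is 1):
  pos 0: 11011 XOR 11101 = 00110
  pos 2: 11011 XOR 11101 = 00110
  pos 4: 11000 XOR 11101 = 00101
  pos 6: 10100 XOR 11101 = 01001
Remainder (last 4 bits) = 1001. This is the CRC / FCS.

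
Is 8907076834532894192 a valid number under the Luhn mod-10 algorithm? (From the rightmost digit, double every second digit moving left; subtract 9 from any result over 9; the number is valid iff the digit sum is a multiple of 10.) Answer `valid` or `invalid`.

valid

From the right, keep odd positions and double even positions (subtract 9 from any doubled value over 9):
  doubled (positions 2,4,...): 9 8 7 6 8 7 5 5 9 → sum 64
  kept (positions 1,3,...): 2 1 9 2 5 3 6 0 0 8 → sum 36
Total = 100.
100 mod 10 = 0, so the number is valid.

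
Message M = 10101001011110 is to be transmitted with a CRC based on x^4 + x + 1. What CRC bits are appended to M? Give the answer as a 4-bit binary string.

Append 4 zeros: 101010010111100000. Divide by 10011 (XOR where the leading bit is 1):
  pos 0: 10101 XOR 10011 = 00110
  pos 2: 11000 XOR 10011 = 01011
  pos 3: 10111 XOR 10011 = 00100
  pos 5: 10001 XOR 10011 = 00010
  pos 8: 10111 XOR 10011 = 00100
  pos 10: 10000 XOR 10011 = 00011
  pos 13: 11000 XOR 10011 = 01011
Remainder (last 4 bits) = 1011. This is the CRC / FCS.

1011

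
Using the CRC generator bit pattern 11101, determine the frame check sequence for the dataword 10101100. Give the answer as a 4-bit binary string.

0110

Append 4 zeros: 101011000000. Divide by 11101 (XOR where the leading bit is 1):
  pos 0: 10101 XOR 11101 = 01000
  pos 1: 10001 XOR 11101 = 01100
  pos 2: 11000 XOR 11101 = 00101
  pos 4: 10100 XOR 11101 = 01001
  pos 5: 10010 XOR 11101 = 01111
  pos 6: 11110 XOR 11101 = 00011
Remainder (last 4 bits) = 0110. This is the CRC / FCS.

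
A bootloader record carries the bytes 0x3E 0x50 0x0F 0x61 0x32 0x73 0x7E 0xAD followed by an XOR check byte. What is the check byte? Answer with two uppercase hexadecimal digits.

XOR the bytes together:
  start with 0x3E
  0x3E ⊕ 0x50 = 0x6E
  0x6E ⊕ 0x0F = 0x61
  0x61 ⊕ 0x61 = 0x00
  0x00 ⊕ 0x32 = 0x32
  0x32 ⊕ 0x73 = 0x41
  0x41 ⊕ 0x7E = 0x3F
  0x3F ⊕ 0xAD = 0x92

92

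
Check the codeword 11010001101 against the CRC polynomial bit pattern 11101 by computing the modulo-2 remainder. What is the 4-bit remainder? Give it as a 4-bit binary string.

Modulo-2 division of 11010001101 by 11101:
  pos 0: 11010 XOR 11101 = 00111
  pos 2: 11100 XOR 11101 = 00001
  pos 6: 11101 XOR 11101 = 00000
Remainder = 0000 (zero — the frame passes the CRC check).

0000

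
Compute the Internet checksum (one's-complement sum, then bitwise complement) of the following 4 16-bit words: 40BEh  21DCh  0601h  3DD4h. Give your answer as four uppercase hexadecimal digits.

One's-complement addition (fold any carry out of bit 15 back into bit 0):
  0x40BE + 0x21DC = 0x0629A
  0x629A + 0x0601 = 0x0689B
  0x689B + 0x3DD4 = 0x0A66F
One's-complement sum = 0xA66F.
Checksum = ~0xA66F & 0xFFFF = 0x5990.

5990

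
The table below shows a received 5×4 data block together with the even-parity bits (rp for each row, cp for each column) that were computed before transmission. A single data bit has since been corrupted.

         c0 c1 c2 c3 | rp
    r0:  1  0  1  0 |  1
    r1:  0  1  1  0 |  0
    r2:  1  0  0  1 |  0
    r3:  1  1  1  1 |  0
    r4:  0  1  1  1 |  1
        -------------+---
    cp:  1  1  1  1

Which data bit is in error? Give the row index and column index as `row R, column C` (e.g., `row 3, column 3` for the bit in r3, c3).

Recompute each row's even parity and compare to rp:
  r0: data parity 0, sent rp 1 → mismatch
  r1: data parity 0, sent rp 0 → ok
  r2: data parity 0, sent rp 0 → ok
  r3: data parity 0, sent rp 0 → ok
  r4: data parity 1, sent rp 1 → ok
Recompute each column's even parity and compare to cp:
  c0: data parity 1, sent cp 1 → ok
  c1: data parity 1, sent cp 1 → ok
  c2: data parity 0, sent cp 1 → mismatch
  c3: data parity 1, sent cp 1 → ok
Exactly one row (r0) and one column (c2) fail → the flipped bit is at their intersection.

row 0, column 2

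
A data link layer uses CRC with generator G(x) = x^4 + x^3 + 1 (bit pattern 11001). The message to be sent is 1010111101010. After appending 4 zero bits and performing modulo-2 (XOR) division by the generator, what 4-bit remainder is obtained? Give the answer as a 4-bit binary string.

Append 4 zeros: 10101111010100000. Divide by 11001 (XOR where the leading bit is 1):
  pos 0: 10101 XOR 11001 = 01100
  pos 1: 11001 XOR 11001 = 00000
  pos 6: 11010 XOR 11001 = 00011
  pos 9: 11100 XOR 11001 = 00101
  pos 11: 10100 XOR 11001 = 01101
  pos 12: 11010 XOR 11001 = 00011
Remainder (last 4 bits) = 0011. This is the CRC / FCS.

0011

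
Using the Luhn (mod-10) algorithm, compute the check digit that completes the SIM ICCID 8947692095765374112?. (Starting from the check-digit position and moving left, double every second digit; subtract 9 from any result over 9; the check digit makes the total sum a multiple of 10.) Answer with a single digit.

Partial digits right→left: 2 1 1 4 7 3 5 6 7 5 9 0 2 9 6 7 4 9 8
Double every second digit counting from the check-digit position (so the 1st, 3rd, 5th, ... of the partial from the right).
  doubled (with −9 where >9): 4 2 5 1 5 9 4 3 8 7 → sum 48
  kept as-is: 1 4 3 6 5 0 9 7 9 → sum 44
Total = 48 + 44 = 92.
Check digit = (10 − (92 mod 10)) mod 10 = 8.

8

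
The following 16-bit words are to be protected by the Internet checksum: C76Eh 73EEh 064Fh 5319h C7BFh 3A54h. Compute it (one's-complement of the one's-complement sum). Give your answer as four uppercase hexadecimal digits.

One's-complement addition (fold any carry out of bit 15 back into bit 0):
  0xC76E + 0x73EE = 0x13B5C → wrap carry → 0x3B5D
  0x3B5D + 0x064F = 0x041AC
  0x41AC + 0x5319 = 0x094C5
  0x94C5 + 0xC7BF = 0x15C84 → wrap carry → 0x5C85
  0x5C85 + 0x3A54 = 0x096D9
One's-complement sum = 0x96D9.
Checksum = ~0x96D9 & 0xFFFF = 0x6926.

6926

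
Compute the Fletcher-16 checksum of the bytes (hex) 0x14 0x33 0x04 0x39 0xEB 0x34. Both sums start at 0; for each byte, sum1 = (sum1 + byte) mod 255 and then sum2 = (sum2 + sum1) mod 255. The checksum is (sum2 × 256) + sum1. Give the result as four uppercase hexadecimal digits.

Running sums (mod 255):
  after byte 0 (0x14): sum1=20, sum2=20
  after byte 1 (0x33): sum1=71, sum2=91
  after byte 2 (0x04): sum1=75, sum2=166
  after byte 3 (0x39): sum1=132, sum2=43
  after byte 4 (0xEB): sum1=112, sum2=155
  after byte 5 (0x34): sum1=164, sum2=64
Checksum = sum2·256 + sum1 = 64·256 + 164 = 16548 = 0x40A4.

40A4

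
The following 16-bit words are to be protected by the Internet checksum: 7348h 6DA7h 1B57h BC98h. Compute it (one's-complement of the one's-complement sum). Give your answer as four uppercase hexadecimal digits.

4720

One's-complement addition (fold any carry out of bit 15 back into bit 0):
  0x7348 + 0x6DA7 = 0x0E0EF
  0xE0EF + 0x1B57 = 0x0FC46
  0xFC46 + 0xBC98 = 0x1B8DE → wrap carry → 0xB8DF
One's-complement sum = 0xB8DF.
Checksum = ~0xB8DF & 0xFFFF = 0x4720.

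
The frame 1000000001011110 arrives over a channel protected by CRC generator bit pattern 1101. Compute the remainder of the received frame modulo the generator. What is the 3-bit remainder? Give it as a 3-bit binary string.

000

Modulo-2 division of 1000000001011110 by 1101:
  pos 0: 1000 XOR 1101 = 0101
  pos 1: 1010 XOR 1101 = 0111
  pos 2: 1110 XOR 1101 = 0011
  pos 4: 1100 XOR 1101 = 0001
  pos 7: 1010 XOR 1101 = 0111
  pos 8: 1111 XOR 1101 = 0010
  pos 10: 1011 XOR 1101 = 0110
  pos 11: 1101 XOR 1101 = 0000
Remainder = 000 (zero — the frame passes the CRC check).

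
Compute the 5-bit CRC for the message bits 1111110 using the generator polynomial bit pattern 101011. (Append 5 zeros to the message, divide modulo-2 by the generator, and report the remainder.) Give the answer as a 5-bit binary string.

Append 5 zeros: 111111000000. Divide by 101011 (XOR where the leading bit is 1):
  pos 0: 111111 XOR 101011 = 010100
  pos 1: 101000 XOR 101011 = 000011
  pos 5: 110000 XOR 101011 = 011011
  pos 6: 110110 XOR 101011 = 011101
Remainder (last 5 bits) = 11101. This is the CRC / FCS.

11101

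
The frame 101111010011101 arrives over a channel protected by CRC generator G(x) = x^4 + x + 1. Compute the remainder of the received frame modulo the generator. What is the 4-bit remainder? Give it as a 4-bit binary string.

0000

Modulo-2 division of 101111010011101 by 10011:
  pos 0: 10111 XOR 10011 = 00100
  pos 2: 10010 XOR 10011 = 00001
  pos 6: 11001 XOR 10011 = 01010
  pos 7: 10101 XOR 10011 = 00110
  pos 9: 11010 XOR 10011 = 01001
  pos 10: 10011 XOR 10011 = 00000
Remainder = 0000 (zero — the frame passes the CRC check).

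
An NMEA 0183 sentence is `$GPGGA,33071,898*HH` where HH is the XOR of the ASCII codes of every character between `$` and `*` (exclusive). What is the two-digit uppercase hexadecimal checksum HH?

XOR the ASCII codes of the payload characters:
  'G' = 0x47 → acc = 0x47
  'P' = 0x50 → acc = 0x17
  'G' = 0x47 → acc = 0x50
  'G' = 0x47 → acc = 0x17
  'A' = 0x41 → acc = 0x56
  ',' = 0x2C → acc = 0x7A
  '3' = 0x33 → acc = 0x49
  '3' = 0x33 → acc = 0x7A
  '0' = 0x30 → acc = 0x4A
  '7' = 0x37 → acc = 0x7D
  '1' = 0x31 → acc = 0x4C
  ',' = 0x2C → acc = 0x60
  '8' = 0x38 → acc = 0x58
  '9' = 0x39 → acc = 0x61
  '8' = 0x38 → acc = 0x59
Checksum = 0x59.

59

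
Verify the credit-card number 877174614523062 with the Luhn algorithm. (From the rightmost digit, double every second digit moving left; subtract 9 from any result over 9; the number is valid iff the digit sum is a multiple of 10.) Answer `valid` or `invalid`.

From the right, keep odd positions and double even positions (subtract 9 from any doubled value over 9):
  doubled (positions 2,4,...): 3 6 1 2 8 2 5 → sum 27
  kept (positions 1,3,...): 2 0 2 4 6 7 7 8 → sum 36
Total = 63.
63 mod 10 = 3, so the number is invalid.

invalid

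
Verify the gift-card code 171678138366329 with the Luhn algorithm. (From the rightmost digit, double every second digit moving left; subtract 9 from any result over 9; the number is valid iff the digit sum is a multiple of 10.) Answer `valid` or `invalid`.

valid

From the right, keep odd positions and double even positions (subtract 9 from any doubled value over 9):
  doubled (positions 2,4,...): 4 3 6 6 7 3 5 → sum 34
  kept (positions 1,3,...): 9 3 6 8 1 7 1 1 → sum 36
Total = 70.
70 mod 10 = 0, so the number is valid.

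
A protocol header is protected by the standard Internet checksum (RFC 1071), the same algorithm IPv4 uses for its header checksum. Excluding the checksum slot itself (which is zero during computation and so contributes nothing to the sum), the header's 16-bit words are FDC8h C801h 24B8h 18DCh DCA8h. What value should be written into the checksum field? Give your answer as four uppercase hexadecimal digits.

1FF8

One's-complement addition (fold any carry out of bit 15 back into bit 0):
  0xFDC8 + 0xC801 = 0x1C5C9 → wrap carry → 0xC5CA
  0xC5CA + 0x24B8 = 0x0EA82
  0xEA82 + 0x18DC = 0x1035E → wrap carry → 0x035F
  0x035F + 0xDCA8 = 0x0E007
One's-complement sum = 0xE007.
Checksum = ~0xE007 & 0xFFFF = 0x1FF8.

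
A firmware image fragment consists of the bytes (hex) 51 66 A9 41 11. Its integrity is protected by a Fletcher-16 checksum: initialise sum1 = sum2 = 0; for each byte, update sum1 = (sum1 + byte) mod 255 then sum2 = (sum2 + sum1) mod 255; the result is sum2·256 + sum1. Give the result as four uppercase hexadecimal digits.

Running sums (mod 255):
  after byte 0 (51): sum1=81, sum2=81
  after byte 1 (66): sum1=183, sum2=9
  after byte 2 (A9): sum1=97, sum2=106
  after byte 3 (41): sum1=162, sum2=13
  after byte 4 (11): sum1=179, sum2=192
Checksum = sum2·256 + sum1 = 192·256 + 179 = 49331 = 0xC0B3.

C0B3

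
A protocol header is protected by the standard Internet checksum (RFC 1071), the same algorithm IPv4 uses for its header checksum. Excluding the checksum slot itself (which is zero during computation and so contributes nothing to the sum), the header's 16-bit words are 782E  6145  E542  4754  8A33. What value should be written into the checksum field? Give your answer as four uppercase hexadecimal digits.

One's-complement addition (fold any carry out of bit 15 back into bit 0):
  0x782E + 0x6145 = 0x0D973
  0xD973 + 0xE542 = 0x1BEB5 → wrap carry → 0xBEB6
  0xBEB6 + 0x4754 = 0x1060A → wrap carry → 0x060B
  0x060B + 0x8A33 = 0x0903E
One's-complement sum = 0x903E.
Checksum = ~0x903E & 0xFFFF = 0x6FC1.

6FC1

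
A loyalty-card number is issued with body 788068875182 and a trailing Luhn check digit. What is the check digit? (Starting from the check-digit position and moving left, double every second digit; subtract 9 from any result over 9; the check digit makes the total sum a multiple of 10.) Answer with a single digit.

Partial digits right→left: 2 8 1 5 7 8 8 6 0 8 8 7
Double every second digit counting from the check-digit position (so the 1st, 3rd, 5th, ... of the partial from the right).
  doubled (with −9 where >9): 4 2 5 7 0 7 → sum 25
  kept as-is: 8 5 8 6 8 7 → sum 42
Total = 25 + 42 = 67.
Check digit = (10 − (67 mod 10)) mod 10 = 3.

3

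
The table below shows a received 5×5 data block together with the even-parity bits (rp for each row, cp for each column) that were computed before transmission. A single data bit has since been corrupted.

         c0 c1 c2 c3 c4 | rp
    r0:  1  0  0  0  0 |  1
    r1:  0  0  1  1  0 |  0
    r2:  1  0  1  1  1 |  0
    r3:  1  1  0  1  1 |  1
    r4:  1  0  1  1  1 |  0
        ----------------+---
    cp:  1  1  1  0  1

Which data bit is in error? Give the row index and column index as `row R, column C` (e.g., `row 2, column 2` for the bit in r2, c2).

row 3, column 0

Recompute each row's even parity and compare to rp:
  r0: data parity 1, sent rp 1 → ok
  r1: data parity 0, sent rp 0 → ok
  r2: data parity 0, sent rp 0 → ok
  r3: data parity 0, sent rp 1 → mismatch
  r4: data parity 0, sent rp 0 → ok
Recompute each column's even parity and compare to cp:
  c0: data parity 0, sent cp 1 → mismatch
  c1: data parity 1, sent cp 1 → ok
  c2: data parity 1, sent cp 1 → ok
  c3: data parity 0, sent cp 0 → ok
  c4: data parity 1, sent cp 1 → ok
Exactly one row (r3) and one column (c0) fail → the flipped bit is at their intersection.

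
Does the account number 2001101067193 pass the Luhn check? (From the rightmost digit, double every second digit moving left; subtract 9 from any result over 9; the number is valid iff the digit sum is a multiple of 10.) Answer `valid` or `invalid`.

valid

From the right, keep odd positions and double even positions (subtract 9 from any doubled value over 9):
  doubled (positions 2,4,...): 9 5 0 0 2 0 → sum 16
  kept (positions 1,3,...): 3 1 6 1 1 0 2 → sum 14
Total = 30.
30 mod 10 = 0, so the number is valid.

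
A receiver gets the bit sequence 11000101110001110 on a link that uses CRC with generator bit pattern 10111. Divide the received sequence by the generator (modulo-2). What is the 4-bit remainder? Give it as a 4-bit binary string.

1000

Modulo-2 division of 11000101110001110 by 10111:
  pos 0: 11000 XOR 10111 = 01111
  pos 1: 11111 XOR 10111 = 01000
  pos 2: 10000 XOR 10111 = 00111
  pos 4: 11111 XOR 10111 = 01000
  pos 5: 10001 XOR 10111 = 00110
  pos 7: 11000 XOR 10111 = 01111
  pos 8: 11110 XOR 10111 = 01001
  pos 9: 10011 XOR 10111 = 00100
  pos 11: 10011 XOR 10111 = 00100
Remainder = 1000 (nonzero — an error is detected).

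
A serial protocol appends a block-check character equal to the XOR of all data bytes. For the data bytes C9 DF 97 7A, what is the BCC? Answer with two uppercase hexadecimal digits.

FB

XOR the bytes together:
  start with 0xC9
  0xC9 ⊕ 0xDF = 0x16
  0x16 ⊕ 0x97 = 0x81
  0x81 ⊕ 0x7A = 0xFB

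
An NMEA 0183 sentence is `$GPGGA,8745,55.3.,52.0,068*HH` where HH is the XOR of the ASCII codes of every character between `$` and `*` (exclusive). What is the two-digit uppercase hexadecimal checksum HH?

XOR the ASCII codes of the payload characters:
  'G' = 0x47 → acc = 0x47
  'P' = 0x50 → acc = 0x17
  'G' = 0x47 → acc = 0x50
  'G' = 0x47 → acc = 0x17
  'A' = 0x41 → acc = 0x56
  ',' = 0x2C → acc = 0x7A
  '8' = 0x38 → acc = 0x42
  '7' = 0x37 → acc = 0x75
  '4' = 0x34 → acc = 0x41
  '5' = 0x35 → acc = 0x74
  ',' = 0x2C → acc = 0x58
  '5' = 0x35 → acc = 0x6D
  '5' = 0x35 → acc = 0x58
  '.' = 0x2E → acc = 0x76
  '3' = 0x33 → acc = 0x45
  '.' = 0x2E → acc = 0x6B
  ',' = 0x2C → acc = 0x47
  '5' = 0x35 → acc = 0x72
  '2' = 0x32 → acc = 0x40
  '.' = 0x2E → acc = 0x6E
  '0' = 0x30 → acc = 0x5E
  ',' = 0x2C → acc = 0x72
  '0' = 0x30 → acc = 0x42
  '6' = 0x36 → acc = 0x74
  '8' = 0x38 → acc = 0x4C
Checksum = 0x4C.

4C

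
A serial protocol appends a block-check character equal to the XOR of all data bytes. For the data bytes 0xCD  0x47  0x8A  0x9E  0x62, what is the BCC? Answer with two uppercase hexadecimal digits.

FC

XOR the bytes together:
  start with 0xCD
  0xCD ⊕ 0x47 = 0x8A
  0x8A ⊕ 0x8A = 0x00
  0x00 ⊕ 0x9E = 0x9E
  0x9E ⊕ 0x62 = 0xFC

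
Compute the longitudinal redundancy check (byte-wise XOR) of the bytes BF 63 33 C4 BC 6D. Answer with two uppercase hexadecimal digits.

XOR the bytes together:
  start with 0xBF
  0xBF ⊕ 0x63 = 0xDC
  0xDC ⊕ 0x33 = 0xEF
  0xEF ⊕ 0xC4 = 0x2B
  0x2B ⊕ 0xBC = 0x97
  0x97 ⊕ 0x6D = 0xFA

FA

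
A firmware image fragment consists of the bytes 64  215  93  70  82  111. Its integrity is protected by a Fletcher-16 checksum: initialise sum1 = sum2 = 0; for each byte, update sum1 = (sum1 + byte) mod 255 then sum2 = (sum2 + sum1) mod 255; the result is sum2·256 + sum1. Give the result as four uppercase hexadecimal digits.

157D

Running sums (mod 255):
  after byte 0 (64): sum1=64, sum2=64
  after byte 1 (215): sum1=24, sum2=88
  after byte 2 (93): sum1=117, sum2=205
  after byte 3 (70): sum1=187, sum2=137
  after byte 4 (82): sum1=14, sum2=151
  after byte 5 (111): sum1=125, sum2=21
Checksum = sum2·256 + sum1 = 21·256 + 125 = 5501 = 0x157D.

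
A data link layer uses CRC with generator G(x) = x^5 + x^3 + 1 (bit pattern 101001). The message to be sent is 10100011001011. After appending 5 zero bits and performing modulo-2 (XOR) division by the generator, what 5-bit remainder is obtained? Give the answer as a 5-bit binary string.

Append 5 zeros: 1010001100101100000. Divide by 101001 (XOR where the leading bit is 1):
  pos 0: 101000 XOR 101001 = 000001
  pos 5: 111001 XOR 101001 = 010000
  pos 6: 100000 XOR 101001 = 001001
  pos 8: 100111 XOR 101001 = 001110
  pos 10: 111000 XOR 101001 = 010001
  pos 11: 100010 XOR 101001 = 001011
  pos 13: 101100 XOR 101001 = 000101
Remainder (last 5 bits) = 00101. This is the CRC / FCS.

00101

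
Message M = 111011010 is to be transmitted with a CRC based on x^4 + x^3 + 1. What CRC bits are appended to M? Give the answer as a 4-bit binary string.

Append 4 zeros: 1110110100000. Divide by 11001 (XOR where the leading bit is 1):
  pos 0: 11101 XOR 11001 = 00100
  pos 2: 10010 XOR 11001 = 01011
  pos 3: 10111 XOR 11001 = 01110
  pos 4: 11100 XOR 11001 = 00101
  pos 6: 10100 XOR 11001 = 01101
  pos 7: 11010 XOR 11001 = 00011
Remainder (last 4 bits) = 0110. This is the CRC / FCS.

0110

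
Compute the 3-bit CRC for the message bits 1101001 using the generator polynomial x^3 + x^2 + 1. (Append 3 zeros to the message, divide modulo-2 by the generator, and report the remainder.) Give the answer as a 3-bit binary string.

Append 3 zeros: 1101001000. Divide by 1101 (XOR where the leading bit is 1):
  pos 0: 1101 XOR 1101 = 0000
  pos 6: 1000 XOR 1101 = 0101
Remainder (last 3 bits) = 101. This is the CRC / FCS.

101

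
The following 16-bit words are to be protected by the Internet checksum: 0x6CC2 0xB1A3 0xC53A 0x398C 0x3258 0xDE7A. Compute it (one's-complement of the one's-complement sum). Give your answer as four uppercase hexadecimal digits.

D1FF

One's-complement addition (fold any carry out of bit 15 back into bit 0):
  0x6CC2 + 0xB1A3 = 0x11E65 → wrap carry → 0x1E66
  0x1E66 + 0xC53A = 0x0E3A0
  0xE3A0 + 0x398C = 0x11D2C → wrap carry → 0x1D2D
  0x1D2D + 0x3258 = 0x04F85
  0x4F85 + 0xDE7A = 0x12DFF → wrap carry → 0x2E00
One's-complement sum = 0x2E00.
Checksum = ~0x2E00 & 0xFFFF = 0xD1FF.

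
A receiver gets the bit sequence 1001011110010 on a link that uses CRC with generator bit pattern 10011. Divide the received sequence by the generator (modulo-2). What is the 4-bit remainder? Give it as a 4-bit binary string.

Modulo-2 division of 1001011110010 by 10011:
  pos 0: 10010 XOR 10011 = 00001
  pos 4: 11111 XOR 10011 = 01100
  pos 5: 11000 XOR 10011 = 01011
  pos 6: 10110 XOR 10011 = 00101
  pos 8: 10110 XOR 10011 = 00101
Remainder = 0101 (nonzero — an error is detected).

0101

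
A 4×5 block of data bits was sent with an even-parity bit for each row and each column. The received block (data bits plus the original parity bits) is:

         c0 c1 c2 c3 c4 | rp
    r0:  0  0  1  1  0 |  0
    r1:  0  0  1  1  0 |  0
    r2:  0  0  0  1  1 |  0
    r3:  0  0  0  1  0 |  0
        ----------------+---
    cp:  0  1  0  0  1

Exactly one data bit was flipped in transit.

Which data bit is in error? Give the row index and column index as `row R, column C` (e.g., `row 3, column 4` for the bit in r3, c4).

Recompute each row's even parity and compare to rp:
  r0: data parity 0, sent rp 0 → ok
  r1: data parity 0, sent rp 0 → ok
  r2: data parity 0, sent rp 0 → ok
  r3: data parity 1, sent rp 0 → mismatch
Recompute each column's even parity and compare to cp:
  c0: data parity 0, sent cp 0 → ok
  c1: data parity 0, sent cp 1 → mismatch
  c2: data parity 0, sent cp 0 → ok
  c3: data parity 0, sent cp 0 → ok
  c4: data parity 1, sent cp 1 → ok
Exactly one row (r3) and one column (c1) fail → the flipped bit is at their intersection.

row 3, column 1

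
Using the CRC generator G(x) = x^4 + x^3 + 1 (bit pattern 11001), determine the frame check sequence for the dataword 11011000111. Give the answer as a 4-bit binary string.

Append 4 zeros: 110110001110000. Divide by 11001 (XOR where the leading bit is 1):
  pos 0: 11011 XOR 11001 = 00010
  pos 3: 10000 XOR 11001 = 01001
  pos 4: 10011 XOR 11001 = 01010
  pos 5: 10101 XOR 11001 = 01100
  pos 6: 11001 XOR 11001 = 00000
Remainder (last 4 bits) = 0000. This is the CRC / FCS.

0000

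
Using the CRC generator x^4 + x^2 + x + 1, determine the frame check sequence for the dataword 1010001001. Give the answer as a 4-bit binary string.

Append 4 zeros: 10100010010000. Divide by 10111 (XOR where the leading bit is 1):
  pos 0: 10100 XOR 10111 = 00011
  pos 3: 11010 XOR 10111 = 01101
  pos 4: 11010 XOR 10111 = 01101
  pos 5: 11011 XOR 10111 = 01100
  pos 6: 11000 XOR 10111 = 01111
  pos 7: 11110 XOR 10111 = 01001
  pos 8: 10010 XOR 10111 = 00101
Remainder (last 4 bits) = 1010. This is the CRC / FCS.

1010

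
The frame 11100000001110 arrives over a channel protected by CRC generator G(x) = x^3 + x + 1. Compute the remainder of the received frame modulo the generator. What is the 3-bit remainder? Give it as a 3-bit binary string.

001

Modulo-2 division of 11100000001110 by 1011:
  pos 0: 1110 XOR 1011 = 0101
  pos 1: 1010 XOR 1011 = 0001
  pos 4: 1000 XOR 1011 = 0011
  pos 6: 1100 XOR 1011 = 0111
  pos 7: 1111 XOR 1011 = 0100
  pos 8: 1001 XOR 1011 = 0010
  pos 10: 1010 XOR 1011 = 0001
Remainder = 001 (nonzero — an error is detected).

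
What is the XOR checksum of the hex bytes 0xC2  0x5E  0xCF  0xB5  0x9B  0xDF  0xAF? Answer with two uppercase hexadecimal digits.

0D

XOR the bytes together:
  start with 0xC2
  0xC2 ⊕ 0x5E = 0x9C
  0x9C ⊕ 0xCF = 0x53
  0x53 ⊕ 0xB5 = 0xE6
  0xE6 ⊕ 0x9B = 0x7D
  0x7D ⊕ 0xDF = 0xA2
  0xA2 ⊕ 0xAF = 0x0D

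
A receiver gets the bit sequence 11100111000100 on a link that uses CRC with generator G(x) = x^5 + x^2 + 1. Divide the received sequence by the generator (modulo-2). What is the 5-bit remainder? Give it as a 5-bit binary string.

Modulo-2 division of 11100111000100 by 100101:
  pos 0: 111001 XOR 100101 = 011100
  pos 1: 111001 XOR 100101 = 011100
  pos 2: 111001 XOR 100101 = 011100
  pos 3: 111000 XOR 100101 = 011101
  pos 4: 111010 XOR 100101 = 011111
  pos 5: 111110 XOR 100101 = 011011
  pos 6: 110111 XOR 100101 = 010010
  pos 7: 100100 XOR 100101 = 000001
Remainder = 00010 (nonzero — an error is detected).

00010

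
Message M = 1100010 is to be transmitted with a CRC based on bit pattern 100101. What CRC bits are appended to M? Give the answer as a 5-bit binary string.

Append 5 zeros: 110001000000. Divide by 100101 (XOR where the leading bit is 1):
  pos 0: 110001 XOR 100101 = 010100
  pos 1: 101000 XOR 100101 = 001101
  pos 3: 110100 XOR 100101 = 010001
  pos 4: 100010 XOR 100101 = 000111
Remainder (last 5 bits) = 11100. This is the CRC / FCS.

11100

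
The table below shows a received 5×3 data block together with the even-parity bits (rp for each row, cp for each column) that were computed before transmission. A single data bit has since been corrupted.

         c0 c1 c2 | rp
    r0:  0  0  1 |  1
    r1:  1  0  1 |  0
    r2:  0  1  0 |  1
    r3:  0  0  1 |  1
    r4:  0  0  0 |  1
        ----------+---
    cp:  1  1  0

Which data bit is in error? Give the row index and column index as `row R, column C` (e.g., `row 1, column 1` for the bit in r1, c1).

Recompute each row's even parity and compare to rp:
  r0: data parity 1, sent rp 1 → ok
  r1: data parity 0, sent rp 0 → ok
  r2: data parity 1, sent rp 1 → ok
  r3: data parity 1, sent rp 1 → ok
  r4: data parity 0, sent rp 1 → mismatch
Recompute each column's even parity and compare to cp:
  c0: data parity 1, sent cp 1 → ok
  c1: data parity 1, sent cp 1 → ok
  c2: data parity 1, sent cp 0 → mismatch
Exactly one row (r4) and one column (c2) fail → the flipped bit is at their intersection.

row 4, column 2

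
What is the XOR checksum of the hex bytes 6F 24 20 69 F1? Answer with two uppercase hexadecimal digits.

XOR the bytes together:
  start with 0x6F
  0x6F ⊕ 0x24 = 0x4B
  0x4B ⊕ 0x20 = 0x6B
  0x6B ⊕ 0x69 = 0x02
  0x02 ⊕ 0xF1 = 0xF3

F3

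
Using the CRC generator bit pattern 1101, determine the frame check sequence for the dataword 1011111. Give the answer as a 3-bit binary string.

010

Append 3 zeros: 1011111000. Divide by 1101 (XOR where the leading bit is 1):
  pos 0: 1011 XOR 1101 = 0110
  pos 1: 1101 XOR 1101 = 0000
  pos 5: 1100 XOR 1101 = 0001
Remainder (last 3 bits) = 010. This is the CRC / FCS.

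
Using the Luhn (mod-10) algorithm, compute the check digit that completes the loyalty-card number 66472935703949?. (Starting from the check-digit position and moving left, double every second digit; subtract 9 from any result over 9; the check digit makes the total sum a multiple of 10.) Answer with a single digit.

Partial digits right→left: 9 4 9 3 0 7 5 3 9 2 7 4 6 6
Double every second digit counting from the check-digit position (so the 1st, 3rd, 5th, ... of the partial from the right).
  doubled (with −9 where >9): 9 9 0 1 9 5 3 → sum 36
  kept as-is: 4 3 7 3 2 4 6 → sum 29
Total = 36 + 29 = 65.
Check digit = (10 − (65 mod 10)) mod 10 = 5.

5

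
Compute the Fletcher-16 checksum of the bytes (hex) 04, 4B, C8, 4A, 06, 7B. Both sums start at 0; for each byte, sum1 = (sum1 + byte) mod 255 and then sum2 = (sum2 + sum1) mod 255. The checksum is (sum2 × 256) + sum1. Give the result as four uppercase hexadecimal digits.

1AE3

Running sums (mod 255):
  after byte 0 (04): sum1=4, sum2=4
  after byte 1 (4B): sum1=79, sum2=83
  after byte 2 (C8): sum1=24, sum2=107
  after byte 3 (4A): sum1=98, sum2=205
  after byte 4 (06): sum1=104, sum2=54
  after byte 5 (7B): sum1=227, sum2=26
Checksum = sum2·256 + sum1 = 26·256 + 227 = 6883 = 0x1AE3.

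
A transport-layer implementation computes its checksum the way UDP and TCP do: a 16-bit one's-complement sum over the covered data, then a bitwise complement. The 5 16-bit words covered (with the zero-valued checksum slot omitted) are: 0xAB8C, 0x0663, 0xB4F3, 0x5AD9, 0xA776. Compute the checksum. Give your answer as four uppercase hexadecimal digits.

96CC

One's-complement addition (fold any carry out of bit 15 back into bit 0):
  0xAB8C + 0x0663 = 0x0B1EF
  0xB1EF + 0xB4F3 = 0x166E2 → wrap carry → 0x66E3
  0x66E3 + 0x5AD9 = 0x0C1BC
  0xC1BC + 0xA776 = 0x16932 → wrap carry → 0x6933
One's-complement sum = 0x6933.
Checksum = ~0x6933 & 0xFFFF = 0x96CC.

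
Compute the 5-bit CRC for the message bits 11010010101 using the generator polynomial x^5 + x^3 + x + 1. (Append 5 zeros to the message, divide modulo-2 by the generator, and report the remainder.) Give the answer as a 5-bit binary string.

11110

Append 5 zeros: 1101001010100000. Divide by 101011 (XOR where the leading bit is 1):
  pos 0: 110100 XOR 101011 = 011111
  pos 1: 111111 XOR 101011 = 010100
  pos 2: 101000 XOR 101011 = 000011
  pos 6: 111010 XOR 101011 = 010001
  pos 7: 100010 XOR 101011 = 001001
  pos 9: 100100 XOR 101011 = 001111
Remainder (last 5 bits) = 11110. This is the CRC / FCS.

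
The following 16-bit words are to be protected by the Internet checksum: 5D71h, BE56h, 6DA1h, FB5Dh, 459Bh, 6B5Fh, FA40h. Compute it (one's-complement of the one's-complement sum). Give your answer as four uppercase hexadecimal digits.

CFFC

One's-complement addition (fold any carry out of bit 15 back into bit 0):
  0x5D71 + 0xBE56 = 0x11BC7 → wrap carry → 0x1BC8
  0x1BC8 + 0x6DA1 = 0x08969
  0x8969 + 0xFB5D = 0x184C6 → wrap carry → 0x84C7
  0x84C7 + 0x459B = 0x0CA62
  0xCA62 + 0x6B5F = 0x135C1 → wrap carry → 0x35C2
  0x35C2 + 0xFA40 = 0x13002 → wrap carry → 0x3003
One's-complement sum = 0x3003.
Checksum = ~0x3003 & 0xFFFF = 0xCFFC.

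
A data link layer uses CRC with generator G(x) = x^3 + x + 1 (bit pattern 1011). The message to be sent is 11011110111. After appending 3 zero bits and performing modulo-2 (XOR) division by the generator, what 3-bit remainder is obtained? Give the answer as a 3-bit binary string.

Append 3 zeros: 11011110111000. Divide by 1011 (XOR where the leading bit is 1):
  pos 0: 1101 XOR 1011 = 0110
  pos 1: 1101 XOR 1011 = 0110
  pos 2: 1101 XOR 1011 = 0110
  pos 3: 1101 XOR 1011 = 0110
  pos 4: 1100 XOR 1011 = 0111
  pos 5: 1111 XOR 1011 = 0100
  pos 6: 1001 XOR 1011 = 0010
  pos 8: 1010 XOR 1011 = 0001
Remainder (last 3 bits) = 100. This is the CRC / FCS.

100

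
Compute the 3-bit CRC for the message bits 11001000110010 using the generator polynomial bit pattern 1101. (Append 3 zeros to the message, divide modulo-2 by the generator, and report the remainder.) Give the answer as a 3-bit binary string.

001

Append 3 zeros: 11001000110010000. Divide by 1101 (XOR where the leading bit is 1):
  pos 0: 1100 XOR 1101 = 0001
  pos 3: 1100 XOR 1101 = 0001
  pos 6: 1011 XOR 1101 = 0110
  pos 7: 1100 XOR 1101 = 0001
  pos 10: 1010 XOR 1101 = 0111
  pos 11: 1110 XOR 1101 = 0011
  pos 13: 1100 XOR 1101 = 0001
Remainder (last 3 bits) = 001. This is the CRC / FCS.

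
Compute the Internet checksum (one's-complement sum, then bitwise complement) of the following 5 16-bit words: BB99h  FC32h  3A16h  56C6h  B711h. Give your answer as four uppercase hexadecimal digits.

One's-complement addition (fold any carry out of bit 15 back into bit 0):
  0xBB99 + 0xFC32 = 0x1B7CB → wrap carry → 0xB7CC
  0xB7CC + 0x3A16 = 0x0F1E2
  0xF1E2 + 0x56C6 = 0x148A8 → wrap carry → 0x48A9
  0x48A9 + 0xB711 = 0x0FFBA
One's-complement sum = 0xFFBA.
Checksum = ~0xFFBA & 0xFFFF = 0x0045.

0045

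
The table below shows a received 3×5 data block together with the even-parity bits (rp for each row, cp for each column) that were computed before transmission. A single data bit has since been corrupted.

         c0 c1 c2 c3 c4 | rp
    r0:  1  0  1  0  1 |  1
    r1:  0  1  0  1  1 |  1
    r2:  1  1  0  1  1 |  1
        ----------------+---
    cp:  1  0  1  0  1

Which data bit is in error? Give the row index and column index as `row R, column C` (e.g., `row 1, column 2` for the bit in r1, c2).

Recompute each row's even parity and compare to rp:
  r0: data parity 1, sent rp 1 → ok
  r1: data parity 1, sent rp 1 → ok
  r2: data parity 0, sent rp 1 → mismatch
Recompute each column's even parity and compare to cp:
  c0: data parity 0, sent cp 1 → mismatch
  c1: data parity 0, sent cp 0 → ok
  c2: data parity 1, sent cp 1 → ok
  c3: data parity 0, sent cp 0 → ok
  c4: data parity 1, sent cp 1 → ok
Exactly one row (r2) and one column (c0) fail → the flipped bit is at their intersection.

row 2, column 0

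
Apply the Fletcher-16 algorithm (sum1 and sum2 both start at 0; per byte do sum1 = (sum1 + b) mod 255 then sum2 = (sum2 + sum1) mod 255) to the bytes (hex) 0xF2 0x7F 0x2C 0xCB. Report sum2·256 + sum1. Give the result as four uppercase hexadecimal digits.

6E6A

Running sums (mod 255):
  after byte 0 (0xF2): sum1=242, sum2=242
  after byte 1 (0x7F): sum1=114, sum2=101
  after byte 2 (0x2C): sum1=158, sum2=4
  after byte 3 (0xCB): sum1=106, sum2=110
Checksum = sum2·256 + sum1 = 110·256 + 106 = 28266 = 0x6E6A.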